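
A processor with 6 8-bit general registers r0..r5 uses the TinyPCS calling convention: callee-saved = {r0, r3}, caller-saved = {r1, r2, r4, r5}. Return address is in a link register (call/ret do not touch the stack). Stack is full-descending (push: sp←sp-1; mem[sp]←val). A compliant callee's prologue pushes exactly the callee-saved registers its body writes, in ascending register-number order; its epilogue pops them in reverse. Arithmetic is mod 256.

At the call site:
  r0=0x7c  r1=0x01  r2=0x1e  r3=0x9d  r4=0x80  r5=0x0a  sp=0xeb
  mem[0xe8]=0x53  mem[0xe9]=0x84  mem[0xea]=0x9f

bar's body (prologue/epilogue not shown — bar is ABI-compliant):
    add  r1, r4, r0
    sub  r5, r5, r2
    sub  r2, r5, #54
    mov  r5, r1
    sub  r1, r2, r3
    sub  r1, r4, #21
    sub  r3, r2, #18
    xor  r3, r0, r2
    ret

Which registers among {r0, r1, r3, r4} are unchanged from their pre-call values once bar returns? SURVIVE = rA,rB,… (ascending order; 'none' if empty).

SURVIVE = r0,r3,r4

prologue: push r3 -> mem[0xea]=0x9d, sp=0xea
body[0] add  r1, r4, r0 -> r1=0xfc
body[1] sub  r5, r5, r2 -> r5=0xec
body[2] sub  r2, r5, #54 -> r2=0xb6
body[3] mov  r5, r1 -> r5=0xfc
body[4] sub  r1, r2, r3 -> r1=0x19
body[5] sub  r1, r4, #21 -> r1=0x6b
body[6] sub  r3, r2, #18 -> r3=0xa4
body[7] xor  r3, r0, r2 -> r3=0xca
epilogue: pop r3=0x9d, sp=0xeb
r0: callee-saved, written=False
r1: caller-saved, written=True
r3: callee-saved, written=True
r4: caller-saved, written=False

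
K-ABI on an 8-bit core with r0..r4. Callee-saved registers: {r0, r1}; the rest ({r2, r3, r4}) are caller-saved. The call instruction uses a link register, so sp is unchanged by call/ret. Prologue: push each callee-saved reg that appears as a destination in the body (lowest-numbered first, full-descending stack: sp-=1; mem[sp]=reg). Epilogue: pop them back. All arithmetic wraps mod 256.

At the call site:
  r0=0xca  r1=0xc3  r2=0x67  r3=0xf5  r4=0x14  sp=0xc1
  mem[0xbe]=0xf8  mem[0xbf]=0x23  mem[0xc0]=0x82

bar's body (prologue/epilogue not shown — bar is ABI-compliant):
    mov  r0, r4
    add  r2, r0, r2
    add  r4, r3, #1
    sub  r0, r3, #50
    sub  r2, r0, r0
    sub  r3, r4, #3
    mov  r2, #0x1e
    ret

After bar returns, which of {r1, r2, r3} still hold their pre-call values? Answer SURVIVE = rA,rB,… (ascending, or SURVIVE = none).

prologue: push r0 → mem[0xc0]=0xca, sp=0xc0
body[0] mov  r0, r4 → r0=0x14
body[1] add  r2, r0, r2 → r2=0x7b
body[2] add  r4, r3, #1 → r4=0xf6
body[3] sub  r0, r3, #50 → r0=0xc3
body[4] sub  r2, r0, r0 → r2=0x00
body[5] sub  r3, r4, #3 → r3=0xf3
body[6] mov  r2, #0x1e → r2=0x1e
epilogue: pop r0=0xca, sp=0xc1
r1: callee-saved, written=False
r2: caller-saved, written=True
r3: caller-saved, written=True

SURVIVE = r1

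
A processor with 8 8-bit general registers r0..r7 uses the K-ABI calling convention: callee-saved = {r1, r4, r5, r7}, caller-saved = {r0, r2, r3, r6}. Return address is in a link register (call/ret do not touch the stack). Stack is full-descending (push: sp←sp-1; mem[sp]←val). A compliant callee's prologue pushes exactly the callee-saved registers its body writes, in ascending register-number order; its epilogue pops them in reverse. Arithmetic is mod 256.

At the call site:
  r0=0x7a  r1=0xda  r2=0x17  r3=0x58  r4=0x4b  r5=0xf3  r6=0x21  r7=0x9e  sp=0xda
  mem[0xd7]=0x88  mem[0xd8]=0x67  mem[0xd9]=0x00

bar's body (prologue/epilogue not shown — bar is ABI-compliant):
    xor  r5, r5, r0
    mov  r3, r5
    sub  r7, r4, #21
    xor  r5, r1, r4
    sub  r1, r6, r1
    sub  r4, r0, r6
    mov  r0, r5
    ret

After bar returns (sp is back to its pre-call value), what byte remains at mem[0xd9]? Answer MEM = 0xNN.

prologue: push r1 -> mem[0xd9]=0xda, sp=0xd9
prologue: push r4 -> mem[0xd8]=0x4b, sp=0xd8
prologue: push r5 -> mem[0xd7]=0xf3, sp=0xd7
prologue: push r7 -> mem[0xd6]=0x9e, sp=0xd6
body[0] xor  r5, r5, r0 -> r5=0x89
body[1] mov  r3, r5 -> r3=0x89
body[2] sub  r7, r4, #21 -> r7=0x36
body[3] xor  r5, r1, r4 -> r5=0x91
body[4] sub  r1, r6, r1 -> r1=0x47
body[5] sub  r4, r0, r6 -> r4=0x59
body[6] mov  r0, r5 -> r0=0x91
epilogue: pop r7=0x9e, sp=0xd7
epilogue: pop r5=0xf3, sp=0xd8
epilogue: pop r4=0x4b, sp=0xd9
epilogue: pop r1=0xda, sp=0xda
prologue pushed ['r1', 'r4', 'r5', 'r7'] at ['0xd9', '0xd8', '0xd7', '0xd6']

MEM = 0xda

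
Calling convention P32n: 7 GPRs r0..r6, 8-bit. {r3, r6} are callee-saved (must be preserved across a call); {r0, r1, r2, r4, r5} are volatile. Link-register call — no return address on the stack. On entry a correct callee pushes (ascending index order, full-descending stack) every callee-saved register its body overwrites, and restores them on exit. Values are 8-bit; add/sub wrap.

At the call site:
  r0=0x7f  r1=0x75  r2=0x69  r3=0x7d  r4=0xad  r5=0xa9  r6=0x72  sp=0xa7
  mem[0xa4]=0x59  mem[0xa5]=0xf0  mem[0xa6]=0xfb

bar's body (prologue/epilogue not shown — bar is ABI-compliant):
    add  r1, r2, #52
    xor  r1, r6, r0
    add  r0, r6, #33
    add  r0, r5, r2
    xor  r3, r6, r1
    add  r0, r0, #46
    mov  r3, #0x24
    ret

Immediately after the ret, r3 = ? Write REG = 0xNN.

prologue: push r3 -> mem[0xa6]=0x7d, sp=0xa6
body[0] add  r1, r2, #52 -> r1=0x9d
body[1] xor  r1, r6, r0 -> r1=0x0d
body[2] add  r0, r6, #33 -> r0=0x93
body[3] add  r0, r5, r2 -> r0=0x12
body[4] xor  r3, r6, r1 -> r3=0x7f
body[5] add  r0, r0, #46 -> r0=0x40
body[6] mov  r3, #0x24 -> r3=0x24
epilogue: pop r3=0x7d, sp=0xa7
r3 is callee-saved -> restored

REG = 0x7d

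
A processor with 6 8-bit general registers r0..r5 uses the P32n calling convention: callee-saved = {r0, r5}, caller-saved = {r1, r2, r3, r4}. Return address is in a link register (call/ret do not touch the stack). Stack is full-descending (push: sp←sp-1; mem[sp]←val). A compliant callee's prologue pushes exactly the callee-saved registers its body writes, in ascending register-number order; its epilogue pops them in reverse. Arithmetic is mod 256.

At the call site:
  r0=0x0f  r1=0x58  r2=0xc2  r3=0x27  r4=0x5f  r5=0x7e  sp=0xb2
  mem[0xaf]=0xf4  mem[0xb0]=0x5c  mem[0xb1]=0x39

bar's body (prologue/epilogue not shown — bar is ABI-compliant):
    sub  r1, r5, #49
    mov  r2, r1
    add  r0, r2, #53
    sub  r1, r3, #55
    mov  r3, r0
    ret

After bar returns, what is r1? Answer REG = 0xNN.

REG = 0xf0

prologue: push r0 → mem[0xb1]=0x0f, sp=0xb1
body[0] sub  r1, r5, #49 → r1=0x4d
body[1] mov  r2, r1 → r2=0x4d
body[2] add  r0, r2, #53 → r0=0x82
body[3] sub  r1, r3, #55 → r1=0xf0
body[4] mov  r3, r0 → r3=0x82
epilogue: pop r0=0x0f, sp=0xb2
r1 is caller-saved → body value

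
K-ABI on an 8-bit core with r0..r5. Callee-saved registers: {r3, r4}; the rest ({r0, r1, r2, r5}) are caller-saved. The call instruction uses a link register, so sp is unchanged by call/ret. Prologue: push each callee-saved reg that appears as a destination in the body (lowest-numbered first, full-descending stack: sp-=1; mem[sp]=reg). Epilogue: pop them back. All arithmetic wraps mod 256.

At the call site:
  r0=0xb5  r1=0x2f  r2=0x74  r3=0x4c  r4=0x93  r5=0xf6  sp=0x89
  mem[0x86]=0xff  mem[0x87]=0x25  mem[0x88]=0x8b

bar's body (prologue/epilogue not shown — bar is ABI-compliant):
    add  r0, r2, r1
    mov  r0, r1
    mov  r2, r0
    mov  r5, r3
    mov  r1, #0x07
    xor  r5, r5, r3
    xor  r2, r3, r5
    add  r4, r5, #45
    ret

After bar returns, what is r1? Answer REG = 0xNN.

REG = 0x07

prologue: push r4 -> mem[0x88]=0x93, sp=0x88
body[0] add  r0, r2, r1 -> r0=0xa3
body[1] mov  r0, r1 -> r0=0x2f
body[2] mov  r2, r0 -> r2=0x2f
body[3] mov  r5, r3 -> r5=0x4c
body[4] mov  r1, #0x07 -> r1=0x07
body[5] xor  r5, r5, r3 -> r5=0x00
body[6] xor  r2, r3, r5 -> r2=0x4c
body[7] add  r4, r5, #45 -> r4=0x2d
epilogue: pop r4=0x93, sp=0x89
r1 is caller-saved -> body value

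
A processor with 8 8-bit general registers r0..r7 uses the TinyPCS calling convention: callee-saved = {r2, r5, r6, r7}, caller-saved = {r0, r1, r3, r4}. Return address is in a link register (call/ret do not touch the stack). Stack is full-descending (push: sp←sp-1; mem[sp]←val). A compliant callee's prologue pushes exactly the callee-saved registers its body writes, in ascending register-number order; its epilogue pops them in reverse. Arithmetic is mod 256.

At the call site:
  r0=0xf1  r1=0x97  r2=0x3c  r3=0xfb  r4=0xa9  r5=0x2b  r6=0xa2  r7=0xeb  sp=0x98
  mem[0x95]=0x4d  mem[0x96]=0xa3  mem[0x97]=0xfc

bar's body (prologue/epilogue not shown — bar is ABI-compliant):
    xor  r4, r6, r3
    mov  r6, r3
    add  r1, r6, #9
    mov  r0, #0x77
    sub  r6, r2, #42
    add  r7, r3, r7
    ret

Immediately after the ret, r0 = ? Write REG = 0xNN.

REG = 0x77

prologue: push r6 → mem[0x97]=0xa2, sp=0x97
prologue: push r7 → mem[0x96]=0xeb, sp=0x96
body[0] xor  r4, r6, r3 → r4=0x59
body[1] mov  r6, r3 → r6=0xfb
body[2] add  r1, r6, #9 → r1=0x04
body[3] mov  r0, #0x77 → r0=0x77
body[4] sub  r6, r2, #42 → r6=0x12
body[5] add  r7, r3, r7 → r7=0xe6
epilogue: pop r7=0xeb, sp=0x97
epilogue: pop r6=0xa2, sp=0x98
r0 is caller-saved → body value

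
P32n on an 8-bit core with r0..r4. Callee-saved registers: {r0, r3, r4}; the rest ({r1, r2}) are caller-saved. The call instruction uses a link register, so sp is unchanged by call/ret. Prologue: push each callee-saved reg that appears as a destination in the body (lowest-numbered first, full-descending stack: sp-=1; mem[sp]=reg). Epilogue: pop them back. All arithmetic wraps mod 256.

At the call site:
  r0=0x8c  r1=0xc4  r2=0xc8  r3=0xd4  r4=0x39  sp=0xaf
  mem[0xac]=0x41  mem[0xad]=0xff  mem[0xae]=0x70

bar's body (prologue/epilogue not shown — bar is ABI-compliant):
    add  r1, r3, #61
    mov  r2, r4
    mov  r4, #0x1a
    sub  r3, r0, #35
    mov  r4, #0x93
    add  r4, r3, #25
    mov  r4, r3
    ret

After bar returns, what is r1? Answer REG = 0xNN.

REG = 0x11

prologue: push r3 → mem[0xae]=0xd4, sp=0xae
prologue: push r4 → mem[0xad]=0x39, sp=0xad
body[0] add  r1, r3, #61 → r1=0x11
body[1] mov  r2, r4 → r2=0x39
body[2] mov  r4, #0x1a → r4=0x1a
body[3] sub  r3, r0, #35 → r3=0x69
body[4] mov  r4, #0x93 → r4=0x93
body[5] add  r4, r3, #25 → r4=0x82
body[6] mov  r4, r3 → r4=0x69
epilogue: pop r4=0x39, sp=0xae
epilogue: pop r3=0xd4, sp=0xaf
r1 is caller-saved → body value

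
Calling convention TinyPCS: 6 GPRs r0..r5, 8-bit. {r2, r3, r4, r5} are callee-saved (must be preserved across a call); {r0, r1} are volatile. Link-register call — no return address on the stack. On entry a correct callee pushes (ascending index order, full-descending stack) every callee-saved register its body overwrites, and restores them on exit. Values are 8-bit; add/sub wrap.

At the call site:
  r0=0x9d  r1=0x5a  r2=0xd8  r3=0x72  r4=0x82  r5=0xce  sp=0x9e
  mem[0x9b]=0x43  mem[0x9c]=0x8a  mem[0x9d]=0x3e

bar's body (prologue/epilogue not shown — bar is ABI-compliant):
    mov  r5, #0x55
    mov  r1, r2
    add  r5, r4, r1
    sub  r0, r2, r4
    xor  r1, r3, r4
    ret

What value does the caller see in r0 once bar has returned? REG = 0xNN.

REG = 0x56

prologue: push r5 -> mem[0x9d]=0xce, sp=0x9d
body[0] mov  r5, #0x55 -> r5=0x55
body[1] mov  r1, r2 -> r1=0xd8
body[2] add  r5, r4, r1 -> r5=0x5a
body[3] sub  r0, r2, r4 -> r0=0x56
body[4] xor  r1, r3, r4 -> r1=0xf0
epilogue: pop r5=0xce, sp=0x9e
r0 is caller-saved -> body value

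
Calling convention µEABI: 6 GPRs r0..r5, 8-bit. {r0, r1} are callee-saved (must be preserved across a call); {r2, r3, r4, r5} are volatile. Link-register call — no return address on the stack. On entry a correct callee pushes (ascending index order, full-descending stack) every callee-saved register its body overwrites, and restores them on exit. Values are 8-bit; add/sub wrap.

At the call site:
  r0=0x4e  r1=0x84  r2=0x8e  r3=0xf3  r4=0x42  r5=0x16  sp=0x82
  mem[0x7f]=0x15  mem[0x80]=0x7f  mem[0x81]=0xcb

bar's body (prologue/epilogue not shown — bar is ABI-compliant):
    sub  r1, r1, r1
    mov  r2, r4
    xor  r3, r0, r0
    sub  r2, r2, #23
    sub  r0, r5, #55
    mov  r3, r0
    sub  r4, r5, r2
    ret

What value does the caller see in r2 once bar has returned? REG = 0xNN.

REG = 0x2b

prologue: push r0 → mem[0x81]=0x4e, sp=0x81
prologue: push r1 → mem[0x80]=0x84, sp=0x80
body[0] sub  r1, r1, r1 → r1=0x00
body[1] mov  r2, r4 → r2=0x42
body[2] xor  r3, r0, r0 → r3=0x00
body[3] sub  r2, r2, #23 → r2=0x2b
body[4] sub  r0, r5, #55 → r0=0xdf
body[5] mov  r3, r0 → r3=0xdf
body[6] sub  r4, r5, r2 → r4=0xeb
epilogue: pop r1=0x84, sp=0x81
epilogue: pop r0=0x4e, sp=0x82
r2 is caller-saved → body value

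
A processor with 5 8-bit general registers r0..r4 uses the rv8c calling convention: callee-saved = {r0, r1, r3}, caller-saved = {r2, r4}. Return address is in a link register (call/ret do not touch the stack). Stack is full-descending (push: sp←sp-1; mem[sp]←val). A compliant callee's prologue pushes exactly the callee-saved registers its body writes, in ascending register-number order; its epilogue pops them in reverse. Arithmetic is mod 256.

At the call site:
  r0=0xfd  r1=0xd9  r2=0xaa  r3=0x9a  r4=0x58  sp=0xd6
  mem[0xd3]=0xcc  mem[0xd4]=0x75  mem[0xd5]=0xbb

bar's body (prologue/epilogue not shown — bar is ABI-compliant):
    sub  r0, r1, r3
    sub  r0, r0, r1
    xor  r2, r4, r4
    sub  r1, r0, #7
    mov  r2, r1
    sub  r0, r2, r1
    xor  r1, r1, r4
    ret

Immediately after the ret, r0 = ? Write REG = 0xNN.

REG = 0xfd

prologue: push r0 -> mem[0xd5]=0xfd, sp=0xd5
prologue: push r1 -> mem[0xd4]=0xd9, sp=0xd4
body[0] sub  r0, r1, r3 -> r0=0x3f
body[1] sub  r0, r0, r1 -> r0=0x66
body[2] xor  r2, r4, r4 -> r2=0x00
body[3] sub  r1, r0, #7 -> r1=0x5f
body[4] mov  r2, r1 -> r2=0x5f
body[5] sub  r0, r2, r1 -> r0=0x00
body[6] xor  r1, r1, r4 -> r1=0x07
epilogue: pop r1=0xd9, sp=0xd5
epilogue: pop r0=0xfd, sp=0xd6
r0 is callee-saved -> restored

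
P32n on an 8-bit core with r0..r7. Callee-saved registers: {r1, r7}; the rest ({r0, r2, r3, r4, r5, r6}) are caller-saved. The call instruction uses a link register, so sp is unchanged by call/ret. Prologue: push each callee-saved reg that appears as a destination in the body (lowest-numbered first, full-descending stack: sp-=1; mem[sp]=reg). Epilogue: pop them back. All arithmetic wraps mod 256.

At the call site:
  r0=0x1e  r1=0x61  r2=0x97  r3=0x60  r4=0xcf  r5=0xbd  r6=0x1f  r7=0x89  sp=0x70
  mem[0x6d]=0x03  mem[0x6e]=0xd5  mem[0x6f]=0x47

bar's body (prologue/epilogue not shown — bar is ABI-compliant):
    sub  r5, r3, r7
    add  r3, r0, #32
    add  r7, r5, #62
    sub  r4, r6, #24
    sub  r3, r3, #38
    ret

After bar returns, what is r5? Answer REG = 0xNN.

prologue: push r7 -> mem[0x6f]=0x89, sp=0x6f
body[0] sub  r5, r3, r7 -> r5=0xd7
body[1] add  r3, r0, #32 -> r3=0x3e
body[2] add  r7, r5, #62 -> r7=0x15
body[3] sub  r4, r6, #24 -> r4=0x07
body[4] sub  r3, r3, #38 -> r3=0x18
epilogue: pop r7=0x89, sp=0x70
r5 is caller-saved -> body value

REG = 0xd7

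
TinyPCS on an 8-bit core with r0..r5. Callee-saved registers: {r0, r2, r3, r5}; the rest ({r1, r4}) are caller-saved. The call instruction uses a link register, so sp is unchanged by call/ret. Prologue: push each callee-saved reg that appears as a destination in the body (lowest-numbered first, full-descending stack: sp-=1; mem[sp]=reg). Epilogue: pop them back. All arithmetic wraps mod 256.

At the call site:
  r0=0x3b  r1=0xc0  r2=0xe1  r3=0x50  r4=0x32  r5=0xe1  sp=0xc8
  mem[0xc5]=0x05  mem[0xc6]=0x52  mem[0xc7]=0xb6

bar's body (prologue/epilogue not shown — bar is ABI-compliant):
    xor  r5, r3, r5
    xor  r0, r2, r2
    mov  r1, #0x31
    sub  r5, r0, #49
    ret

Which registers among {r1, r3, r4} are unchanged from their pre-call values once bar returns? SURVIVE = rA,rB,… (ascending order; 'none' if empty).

SURVIVE = r3,r4

prologue: push r0 -> mem[0xc7]=0x3b, sp=0xc7
prologue: push r5 -> mem[0xc6]=0xe1, sp=0xc6
body[0] xor  r5, r3, r5 -> r5=0xb1
body[1] xor  r0, r2, r2 -> r0=0x00
body[2] mov  r1, #0x31 -> r1=0x31
body[3] sub  r5, r0, #49 -> r5=0xcf
epilogue: pop r5=0xe1, sp=0xc7
epilogue: pop r0=0x3b, sp=0xc8
r1: caller-saved, written=True
r3: callee-saved, written=False
r4: caller-saved, written=False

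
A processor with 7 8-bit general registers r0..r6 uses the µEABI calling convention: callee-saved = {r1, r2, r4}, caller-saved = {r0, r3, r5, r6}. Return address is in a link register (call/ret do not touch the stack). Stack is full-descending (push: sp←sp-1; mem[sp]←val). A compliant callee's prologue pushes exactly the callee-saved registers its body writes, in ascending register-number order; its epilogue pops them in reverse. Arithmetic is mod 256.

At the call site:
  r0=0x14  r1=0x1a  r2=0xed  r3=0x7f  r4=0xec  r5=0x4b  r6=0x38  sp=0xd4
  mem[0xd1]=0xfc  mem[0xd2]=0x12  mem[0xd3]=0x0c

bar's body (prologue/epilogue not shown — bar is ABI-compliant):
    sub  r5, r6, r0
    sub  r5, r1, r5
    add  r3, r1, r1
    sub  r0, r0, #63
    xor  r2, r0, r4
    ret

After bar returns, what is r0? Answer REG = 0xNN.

REG = 0xd5

prologue: push r2 → mem[0xd3]=0xed, sp=0xd3
body[0] sub  r5, r6, r0 → r5=0x24
body[1] sub  r5, r1, r5 → r5=0xf6
body[2] add  r3, r1, r1 → r3=0x34
body[3] sub  r0, r0, #63 → r0=0xd5
body[4] xor  r2, r0, r4 → r2=0x39
epilogue: pop r2=0xed, sp=0xd4
r0 is caller-saved → body value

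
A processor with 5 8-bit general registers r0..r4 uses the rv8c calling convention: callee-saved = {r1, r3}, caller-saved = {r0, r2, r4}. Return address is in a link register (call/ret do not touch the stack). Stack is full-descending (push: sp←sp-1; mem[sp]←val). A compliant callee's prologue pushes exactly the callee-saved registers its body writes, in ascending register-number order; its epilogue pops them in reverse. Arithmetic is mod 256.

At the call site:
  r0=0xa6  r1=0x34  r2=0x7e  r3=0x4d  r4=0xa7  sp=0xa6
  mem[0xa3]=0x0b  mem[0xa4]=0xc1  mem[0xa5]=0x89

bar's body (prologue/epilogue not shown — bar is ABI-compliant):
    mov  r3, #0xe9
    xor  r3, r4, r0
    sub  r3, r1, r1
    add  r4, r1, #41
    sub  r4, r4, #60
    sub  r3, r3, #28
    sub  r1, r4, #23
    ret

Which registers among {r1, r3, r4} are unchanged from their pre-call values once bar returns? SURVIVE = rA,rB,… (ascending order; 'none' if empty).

SURVIVE = r1,r3

prologue: push r1 -> mem[0xa5]=0x34, sp=0xa5
prologue: push r3 -> mem[0xa4]=0x4d, sp=0xa4
body[0] mov  r3, #0xe9 -> r3=0xe9
body[1] xor  r3, r4, r0 -> r3=0x01
body[2] sub  r3, r1, r1 -> r3=0x00
body[3] add  r4, r1, #41 -> r4=0x5d
body[4] sub  r4, r4, #60 -> r4=0x21
body[5] sub  r3, r3, #28 -> r3=0xe4
body[6] sub  r1, r4, #23 -> r1=0x0a
epilogue: pop r3=0x4d, sp=0xa5
epilogue: pop r1=0x34, sp=0xa6
r1: callee-saved, written=True
r3: callee-saved, written=True
r4: caller-saved, written=True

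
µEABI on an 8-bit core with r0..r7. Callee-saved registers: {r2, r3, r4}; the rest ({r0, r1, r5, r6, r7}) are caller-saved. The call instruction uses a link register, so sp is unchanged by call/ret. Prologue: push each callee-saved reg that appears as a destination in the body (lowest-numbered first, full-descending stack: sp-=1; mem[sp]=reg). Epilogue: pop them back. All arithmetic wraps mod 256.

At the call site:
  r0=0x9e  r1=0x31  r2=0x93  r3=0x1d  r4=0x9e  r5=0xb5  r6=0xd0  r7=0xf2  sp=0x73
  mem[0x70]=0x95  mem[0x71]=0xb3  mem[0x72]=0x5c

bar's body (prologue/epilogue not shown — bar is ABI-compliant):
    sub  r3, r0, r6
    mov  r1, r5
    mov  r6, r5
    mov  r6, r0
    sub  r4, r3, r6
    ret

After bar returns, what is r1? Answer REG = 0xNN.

prologue: push r3 -> mem[0x72]=0x1d, sp=0x72
prologue: push r4 -> mem[0x71]=0x9e, sp=0x71
body[0] sub  r3, r0, r6 -> r3=0xce
body[1] mov  r1, r5 -> r1=0xb5
body[2] mov  r6, r5 -> r6=0xb5
body[3] mov  r6, r0 -> r6=0x9e
body[4] sub  r4, r3, r6 -> r4=0x30
epilogue: pop r4=0x9e, sp=0x72
epilogue: pop r3=0x1d, sp=0x73
r1 is caller-saved -> body value

REG = 0xb5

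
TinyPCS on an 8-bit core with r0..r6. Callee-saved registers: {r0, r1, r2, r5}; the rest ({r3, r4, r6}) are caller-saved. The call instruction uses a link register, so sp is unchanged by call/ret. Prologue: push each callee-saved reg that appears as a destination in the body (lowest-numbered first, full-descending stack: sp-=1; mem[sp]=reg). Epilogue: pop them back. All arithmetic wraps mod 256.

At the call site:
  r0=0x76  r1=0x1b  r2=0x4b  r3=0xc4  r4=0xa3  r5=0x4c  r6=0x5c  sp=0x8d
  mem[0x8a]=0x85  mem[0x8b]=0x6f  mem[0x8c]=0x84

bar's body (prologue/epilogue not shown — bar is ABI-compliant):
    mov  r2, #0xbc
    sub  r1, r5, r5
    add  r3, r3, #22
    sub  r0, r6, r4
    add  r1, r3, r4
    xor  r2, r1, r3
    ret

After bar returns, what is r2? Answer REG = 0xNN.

REG = 0x4b

prologue: push r0 -> mem[0x8c]=0x76, sp=0x8c
prologue: push r1 -> mem[0x8b]=0x1b, sp=0x8b
prologue: push r2 -> mem[0x8a]=0x4b, sp=0x8a
body[0] mov  r2, #0xbc -> r2=0xbc
body[1] sub  r1, r5, r5 -> r1=0x00
body[2] add  r3, r3, #22 -> r3=0xda
body[3] sub  r0, r6, r4 -> r0=0xb9
body[4] add  r1, r3, r4 -> r1=0x7d
body[5] xor  r2, r1, r3 -> r2=0xa7
epilogue: pop r2=0x4b, sp=0x8b
epilogue: pop r1=0x1b, sp=0x8c
epilogue: pop r0=0x76, sp=0x8d
r2 is callee-saved -> restored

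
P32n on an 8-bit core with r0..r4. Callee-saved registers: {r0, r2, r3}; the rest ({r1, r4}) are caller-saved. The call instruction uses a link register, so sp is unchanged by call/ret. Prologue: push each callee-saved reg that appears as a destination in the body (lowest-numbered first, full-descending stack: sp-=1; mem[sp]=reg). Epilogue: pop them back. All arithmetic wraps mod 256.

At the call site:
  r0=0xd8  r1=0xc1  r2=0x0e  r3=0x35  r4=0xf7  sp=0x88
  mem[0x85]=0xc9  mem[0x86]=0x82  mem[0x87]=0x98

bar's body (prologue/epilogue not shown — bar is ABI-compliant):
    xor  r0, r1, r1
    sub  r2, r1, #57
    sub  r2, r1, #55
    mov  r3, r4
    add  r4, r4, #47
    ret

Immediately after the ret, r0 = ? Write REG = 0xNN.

REG = 0xd8

prologue: push r0 → mem[0x87]=0xd8, sp=0x87
prologue: push r2 → mem[0x86]=0x0e, sp=0x86
prologue: push r3 → mem[0x85]=0x35, sp=0x85
body[0] xor  r0, r1, r1 → r0=0x00
body[1] sub  r2, r1, #57 → r2=0x88
body[2] sub  r2, r1, #55 → r2=0x8a
body[3] mov  r3, r4 → r3=0xf7
body[4] add  r4, r4, #47 → r4=0x26
epilogue: pop r3=0x35, sp=0x86
epilogue: pop r2=0x0e, sp=0x87
epilogue: pop r0=0xd8, sp=0x88
r0 is callee-saved → restored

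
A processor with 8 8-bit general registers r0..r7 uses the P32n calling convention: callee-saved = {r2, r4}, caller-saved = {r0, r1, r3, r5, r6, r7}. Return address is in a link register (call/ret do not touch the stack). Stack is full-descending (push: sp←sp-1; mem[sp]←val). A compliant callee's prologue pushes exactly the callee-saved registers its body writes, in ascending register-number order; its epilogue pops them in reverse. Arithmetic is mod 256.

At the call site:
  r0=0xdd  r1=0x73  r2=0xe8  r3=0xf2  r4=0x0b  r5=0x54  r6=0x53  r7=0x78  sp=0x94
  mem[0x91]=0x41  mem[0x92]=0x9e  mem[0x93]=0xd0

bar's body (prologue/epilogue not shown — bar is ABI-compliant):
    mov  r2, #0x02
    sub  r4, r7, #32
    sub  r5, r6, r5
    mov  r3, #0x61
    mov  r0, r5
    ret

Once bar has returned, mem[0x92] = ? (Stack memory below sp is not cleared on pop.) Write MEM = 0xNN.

MEM = 0x0b

prologue: push r2 -> mem[0x93]=0xe8, sp=0x93
prologue: push r4 -> mem[0x92]=0x0b, sp=0x92
body[0] mov  r2, #0x02 -> r2=0x02
body[1] sub  r4, r7, #32 -> r4=0x58
body[2] sub  r5, r6, r5 -> r5=0xff
body[3] mov  r3, #0x61 -> r3=0x61
body[4] mov  r0, r5 -> r0=0xff
epilogue: pop r4=0x0b, sp=0x93
epilogue: pop r2=0xe8, sp=0x94
prologue pushed ['r2', 'r4'] at ['0x93', '0x92']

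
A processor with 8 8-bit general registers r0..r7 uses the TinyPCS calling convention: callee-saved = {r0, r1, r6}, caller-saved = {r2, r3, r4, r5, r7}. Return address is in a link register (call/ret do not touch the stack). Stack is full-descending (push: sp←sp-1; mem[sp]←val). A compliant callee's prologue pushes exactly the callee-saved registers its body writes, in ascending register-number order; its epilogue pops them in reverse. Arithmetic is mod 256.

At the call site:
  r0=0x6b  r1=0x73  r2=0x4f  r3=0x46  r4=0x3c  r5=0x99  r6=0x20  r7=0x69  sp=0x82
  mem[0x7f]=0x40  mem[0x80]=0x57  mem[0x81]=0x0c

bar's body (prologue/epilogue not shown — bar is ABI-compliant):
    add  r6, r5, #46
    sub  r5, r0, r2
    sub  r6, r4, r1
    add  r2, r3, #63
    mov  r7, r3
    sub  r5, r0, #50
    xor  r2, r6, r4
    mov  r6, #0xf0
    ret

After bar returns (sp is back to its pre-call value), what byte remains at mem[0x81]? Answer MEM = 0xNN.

prologue: push r6 → mem[0x81]=0x20, sp=0x81
body[0] add  r6, r5, #46 → r6=0xc7
body[1] sub  r5, r0, r2 → r5=0x1c
body[2] sub  r6, r4, r1 → r6=0xc9
body[3] add  r2, r3, #63 → r2=0x85
body[4] mov  r7, r3 → r7=0x46
body[5] sub  r5, r0, #50 → r5=0x39
body[6] xor  r2, r6, r4 → r2=0xf5
body[7] mov  r6, #0xf0 → r6=0xf0
epilogue: pop r6=0x20, sp=0x82
prologue pushed ['r6'] at ['0x81']

MEM = 0x20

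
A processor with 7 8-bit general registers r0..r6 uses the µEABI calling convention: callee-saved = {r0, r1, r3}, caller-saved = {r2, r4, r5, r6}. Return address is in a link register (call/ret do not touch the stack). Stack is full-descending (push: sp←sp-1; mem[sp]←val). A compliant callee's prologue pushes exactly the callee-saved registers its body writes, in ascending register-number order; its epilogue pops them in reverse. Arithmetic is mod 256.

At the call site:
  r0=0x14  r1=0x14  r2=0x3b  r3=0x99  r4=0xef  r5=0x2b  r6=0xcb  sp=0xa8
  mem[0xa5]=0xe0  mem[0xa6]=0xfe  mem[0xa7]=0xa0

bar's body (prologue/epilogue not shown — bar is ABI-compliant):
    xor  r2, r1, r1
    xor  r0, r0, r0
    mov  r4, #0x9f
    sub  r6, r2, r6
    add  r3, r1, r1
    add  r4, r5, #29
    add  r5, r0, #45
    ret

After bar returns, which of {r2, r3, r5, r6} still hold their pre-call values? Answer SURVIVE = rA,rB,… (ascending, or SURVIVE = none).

prologue: push r0 → mem[0xa7]=0x14, sp=0xa7
prologue: push r3 → mem[0xa6]=0x99, sp=0xa6
body[0] xor  r2, r1, r1 → r2=0x00
body[1] xor  r0, r0, r0 → r0=0x00
body[2] mov  r4, #0x9f → r4=0x9f
body[3] sub  r6, r2, r6 → r6=0x35
body[4] add  r3, r1, r1 → r3=0x28
body[5] add  r4, r5, #29 → r4=0x48
body[6] add  r5, r0, #45 → r5=0x2d
epilogue: pop r3=0x99, sp=0xa7
epilogue: pop r0=0x14, sp=0xa8
r2: caller-saved, written=True
r3: callee-saved, written=True
r5: caller-saved, written=True
r6: caller-saved, written=True

SURVIVE = r3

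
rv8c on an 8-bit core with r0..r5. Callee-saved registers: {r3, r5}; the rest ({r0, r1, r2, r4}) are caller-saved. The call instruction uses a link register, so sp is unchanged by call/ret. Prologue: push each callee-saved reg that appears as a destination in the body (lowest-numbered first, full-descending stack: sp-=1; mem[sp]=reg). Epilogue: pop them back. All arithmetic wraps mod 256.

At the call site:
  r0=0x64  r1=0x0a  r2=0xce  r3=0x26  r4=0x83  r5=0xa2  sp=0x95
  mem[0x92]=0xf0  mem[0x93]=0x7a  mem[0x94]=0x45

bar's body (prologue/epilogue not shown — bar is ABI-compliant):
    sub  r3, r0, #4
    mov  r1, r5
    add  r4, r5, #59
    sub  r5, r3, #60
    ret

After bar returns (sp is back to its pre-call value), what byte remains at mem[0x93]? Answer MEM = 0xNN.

prologue: push r3 -> mem[0x94]=0x26, sp=0x94
prologue: push r5 -> mem[0x93]=0xa2, sp=0x93
body[0] sub  r3, r0, #4 -> r3=0x60
body[1] mov  r1, r5 -> r1=0xa2
body[2] add  r4, r5, #59 -> r4=0xdd
body[3] sub  r5, r3, #60 -> r5=0x24
epilogue: pop r5=0xa2, sp=0x94
epilogue: pop r3=0x26, sp=0x95
prologue pushed ['r3', 'r5'] at ['0x94', '0x93']

MEM = 0xa2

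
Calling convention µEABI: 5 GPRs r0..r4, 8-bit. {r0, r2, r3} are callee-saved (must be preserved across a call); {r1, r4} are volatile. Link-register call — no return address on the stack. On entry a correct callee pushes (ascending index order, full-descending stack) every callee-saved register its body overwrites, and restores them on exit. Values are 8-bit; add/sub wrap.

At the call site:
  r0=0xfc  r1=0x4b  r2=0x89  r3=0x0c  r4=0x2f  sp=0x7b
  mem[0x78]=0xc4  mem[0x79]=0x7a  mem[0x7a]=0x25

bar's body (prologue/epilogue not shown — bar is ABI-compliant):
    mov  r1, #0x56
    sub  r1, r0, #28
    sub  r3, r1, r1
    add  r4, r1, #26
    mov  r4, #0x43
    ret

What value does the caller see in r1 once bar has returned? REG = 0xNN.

prologue: push r3 -> mem[0x7a]=0x0c, sp=0x7a
body[0] mov  r1, #0x56 -> r1=0x56
body[1] sub  r1, r0, #28 -> r1=0xe0
body[2] sub  r3, r1, r1 -> r3=0x00
body[3] add  r4, r1, #26 -> r4=0xfa
body[4] mov  r4, #0x43 -> r4=0x43
epilogue: pop r3=0x0c, sp=0x7b
r1 is caller-saved -> body value

REG = 0xe0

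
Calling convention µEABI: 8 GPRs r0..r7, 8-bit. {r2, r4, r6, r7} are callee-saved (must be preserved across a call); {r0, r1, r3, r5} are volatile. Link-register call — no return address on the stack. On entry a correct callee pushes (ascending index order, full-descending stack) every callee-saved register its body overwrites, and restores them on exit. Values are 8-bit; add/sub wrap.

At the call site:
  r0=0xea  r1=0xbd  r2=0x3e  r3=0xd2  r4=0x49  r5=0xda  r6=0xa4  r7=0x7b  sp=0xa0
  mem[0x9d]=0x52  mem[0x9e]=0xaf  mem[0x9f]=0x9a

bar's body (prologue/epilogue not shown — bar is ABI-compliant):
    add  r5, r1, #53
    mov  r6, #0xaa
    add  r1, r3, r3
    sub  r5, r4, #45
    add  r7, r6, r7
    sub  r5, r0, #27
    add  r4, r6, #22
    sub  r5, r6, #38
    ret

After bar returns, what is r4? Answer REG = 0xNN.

REG = 0x49

prologue: push r4 → mem[0x9f]=0x49, sp=0x9f
prologue: push r6 → mem[0x9e]=0xa4, sp=0x9e
prologue: push r7 → mem[0x9d]=0x7b, sp=0x9d
body[0] add  r5, r1, #53 → r5=0xf2
body[1] mov  r6, #0xaa → r6=0xaa
body[2] add  r1, r3, r3 → r1=0xa4
body[3] sub  r5, r4, #45 → r5=0x1c
body[4] add  r7, r6, r7 → r7=0x25
body[5] sub  r5, r0, #27 → r5=0xcf
body[6] add  r4, r6, #22 → r4=0xc0
body[7] sub  r5, r6, #38 → r5=0x84
epilogue: pop r7=0x7b, sp=0x9e
epilogue: pop r6=0xa4, sp=0x9f
epilogue: pop r4=0x49, sp=0xa0
r4 is callee-saved → restored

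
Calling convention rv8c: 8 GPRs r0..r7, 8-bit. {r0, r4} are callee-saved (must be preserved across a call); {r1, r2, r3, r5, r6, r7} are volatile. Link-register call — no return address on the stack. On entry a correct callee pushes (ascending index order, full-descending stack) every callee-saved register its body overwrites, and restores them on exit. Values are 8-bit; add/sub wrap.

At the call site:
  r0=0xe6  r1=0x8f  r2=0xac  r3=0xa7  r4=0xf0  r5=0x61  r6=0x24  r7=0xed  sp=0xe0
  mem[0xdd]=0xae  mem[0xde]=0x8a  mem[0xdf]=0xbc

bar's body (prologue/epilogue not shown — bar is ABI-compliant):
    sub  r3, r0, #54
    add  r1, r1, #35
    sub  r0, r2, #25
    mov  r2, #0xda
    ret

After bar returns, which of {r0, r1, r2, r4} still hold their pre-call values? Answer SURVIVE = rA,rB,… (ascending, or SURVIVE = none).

prologue: push r0 → mem[0xdf]=0xe6, sp=0xdf
body[0] sub  r3, r0, #54 → r3=0xb0
body[1] add  r1, r1, #35 → r1=0xb2
body[2] sub  r0, r2, #25 → r0=0x93
body[3] mov  r2, #0xda → r2=0xda
epilogue: pop r0=0xe6, sp=0xe0
r0: callee-saved, written=True
r1: caller-saved, written=True
r2: caller-saved, written=True
r4: callee-saved, written=False

SURVIVE = r0,r4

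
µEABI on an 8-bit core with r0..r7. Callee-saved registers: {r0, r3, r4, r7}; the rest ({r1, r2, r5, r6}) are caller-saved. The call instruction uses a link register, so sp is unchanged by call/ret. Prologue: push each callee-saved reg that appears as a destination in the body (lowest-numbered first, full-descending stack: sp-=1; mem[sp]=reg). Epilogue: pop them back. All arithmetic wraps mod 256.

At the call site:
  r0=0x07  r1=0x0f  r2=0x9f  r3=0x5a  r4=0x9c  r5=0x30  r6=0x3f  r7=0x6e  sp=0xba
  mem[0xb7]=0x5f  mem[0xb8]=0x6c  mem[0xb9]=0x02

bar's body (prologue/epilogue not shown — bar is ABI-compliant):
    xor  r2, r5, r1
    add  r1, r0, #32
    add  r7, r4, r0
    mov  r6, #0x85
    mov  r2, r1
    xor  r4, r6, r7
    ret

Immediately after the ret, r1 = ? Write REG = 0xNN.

prologue: push r4 → mem[0xb9]=0x9c, sp=0xb9
prologue: push r7 → mem[0xb8]=0x6e, sp=0xb8
body[0] xor  r2, r5, r1 → r2=0x3f
body[1] add  r1, r0, #32 → r1=0x27
body[2] add  r7, r4, r0 → r7=0xa3
body[3] mov  r6, #0x85 → r6=0x85
body[4] mov  r2, r1 → r2=0x27
body[5] xor  r4, r6, r7 → r4=0x26
epilogue: pop r7=0x6e, sp=0xb9
epilogue: pop r4=0x9c, sp=0xba
r1 is caller-saved → body value

REG = 0x27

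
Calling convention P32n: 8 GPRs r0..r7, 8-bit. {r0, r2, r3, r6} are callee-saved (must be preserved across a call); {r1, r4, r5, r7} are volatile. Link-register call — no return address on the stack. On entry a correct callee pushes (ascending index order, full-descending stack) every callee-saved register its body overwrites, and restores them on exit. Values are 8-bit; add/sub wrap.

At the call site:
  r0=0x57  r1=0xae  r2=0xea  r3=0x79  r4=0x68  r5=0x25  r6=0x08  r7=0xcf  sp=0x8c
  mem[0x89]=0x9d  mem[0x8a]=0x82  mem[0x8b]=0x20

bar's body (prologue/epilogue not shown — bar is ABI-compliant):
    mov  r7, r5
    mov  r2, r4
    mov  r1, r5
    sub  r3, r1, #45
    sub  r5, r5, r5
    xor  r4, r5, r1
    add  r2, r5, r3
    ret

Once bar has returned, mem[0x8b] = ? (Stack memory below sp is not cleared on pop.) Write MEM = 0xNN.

prologue: push r2 -> mem[0x8b]=0xea, sp=0x8b
prologue: push r3 -> mem[0x8a]=0x79, sp=0x8a
body[0] mov  r7, r5 -> r7=0x25
body[1] mov  r2, r4 -> r2=0x68
body[2] mov  r1, r5 -> r1=0x25
body[3] sub  r3, r1, #45 -> r3=0xf8
body[4] sub  r5, r5, r5 -> r5=0x00
body[5] xor  r4, r5, r1 -> r4=0x25
body[6] add  r2, r5, r3 -> r2=0xf8
epilogue: pop r3=0x79, sp=0x8b
epilogue: pop r2=0xea, sp=0x8c
prologue pushed ['r2', 'r3'] at ['0x8b', '0x8a']

MEM = 0xea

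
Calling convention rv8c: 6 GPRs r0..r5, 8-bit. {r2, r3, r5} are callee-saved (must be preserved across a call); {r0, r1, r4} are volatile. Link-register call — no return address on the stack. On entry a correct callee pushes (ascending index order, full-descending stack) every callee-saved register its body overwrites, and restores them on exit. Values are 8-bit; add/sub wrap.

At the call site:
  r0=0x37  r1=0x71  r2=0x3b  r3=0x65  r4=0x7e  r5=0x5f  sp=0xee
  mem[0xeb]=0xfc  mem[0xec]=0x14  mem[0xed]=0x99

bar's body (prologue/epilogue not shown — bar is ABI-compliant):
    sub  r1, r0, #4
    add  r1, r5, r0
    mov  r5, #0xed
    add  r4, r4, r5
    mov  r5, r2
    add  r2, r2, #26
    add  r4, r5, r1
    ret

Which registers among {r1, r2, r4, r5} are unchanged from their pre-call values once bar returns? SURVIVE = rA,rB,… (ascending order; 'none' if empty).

prologue: push r2 -> mem[0xed]=0x3b, sp=0xed
prologue: push r5 -> mem[0xec]=0x5f, sp=0xec
body[0] sub  r1, r0, #4 -> r1=0x33
body[1] add  r1, r5, r0 -> r1=0x96
body[2] mov  r5, #0xed -> r5=0xed
body[3] add  r4, r4, r5 -> r4=0x6b
body[4] mov  r5, r2 -> r5=0x3b
body[5] add  r2, r2, #26 -> r2=0x55
body[6] add  r4, r5, r1 -> r4=0xd1
epilogue: pop r5=0x5f, sp=0xed
epilogue: pop r2=0x3b, sp=0xee
r1: caller-saved, written=True
r2: callee-saved, written=True
r4: caller-saved, written=True
r5: callee-saved, written=True

SURVIVE = r2,r5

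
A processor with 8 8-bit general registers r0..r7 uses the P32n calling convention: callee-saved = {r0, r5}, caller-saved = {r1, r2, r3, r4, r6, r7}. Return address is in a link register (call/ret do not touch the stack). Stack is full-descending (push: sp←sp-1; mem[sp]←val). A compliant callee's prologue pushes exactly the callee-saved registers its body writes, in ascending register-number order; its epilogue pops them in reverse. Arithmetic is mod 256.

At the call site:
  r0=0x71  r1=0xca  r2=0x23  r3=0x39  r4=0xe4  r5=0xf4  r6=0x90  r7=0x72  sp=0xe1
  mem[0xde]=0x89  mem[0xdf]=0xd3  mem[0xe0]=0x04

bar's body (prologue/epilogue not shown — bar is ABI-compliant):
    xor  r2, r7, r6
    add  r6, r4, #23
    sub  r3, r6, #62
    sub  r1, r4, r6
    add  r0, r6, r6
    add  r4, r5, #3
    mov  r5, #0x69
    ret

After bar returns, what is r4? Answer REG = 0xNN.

REG = 0xf7

prologue: push r0 -> mem[0xe0]=0x71, sp=0xe0
prologue: push r5 -> mem[0xdf]=0xf4, sp=0xdf
body[0] xor  r2, r7, r6 -> r2=0xe2
body[1] add  r6, r4, #23 -> r6=0xfb
body[2] sub  r3, r6, #62 -> r3=0xbd
body[3] sub  r1, r4, r6 -> r1=0xe9
body[4] add  r0, r6, r6 -> r0=0xf6
body[5] add  r4, r5, #3 -> r4=0xf7
body[6] mov  r5, #0x69 -> r5=0x69
epilogue: pop r5=0xf4, sp=0xe0
epilogue: pop r0=0x71, sp=0xe1
r4 is caller-saved -> body value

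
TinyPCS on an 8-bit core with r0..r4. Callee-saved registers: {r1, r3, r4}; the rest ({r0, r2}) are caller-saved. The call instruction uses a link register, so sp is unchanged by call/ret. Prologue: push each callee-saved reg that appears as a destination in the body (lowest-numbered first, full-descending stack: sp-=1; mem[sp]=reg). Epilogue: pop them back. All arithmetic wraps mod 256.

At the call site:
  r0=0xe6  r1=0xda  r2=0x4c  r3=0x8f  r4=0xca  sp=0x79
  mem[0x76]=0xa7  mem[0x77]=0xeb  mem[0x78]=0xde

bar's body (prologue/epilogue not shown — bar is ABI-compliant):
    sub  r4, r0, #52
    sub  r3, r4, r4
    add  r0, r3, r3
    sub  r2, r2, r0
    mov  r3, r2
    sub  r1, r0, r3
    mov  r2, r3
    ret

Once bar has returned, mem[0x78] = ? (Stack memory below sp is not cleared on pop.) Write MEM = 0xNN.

prologue: push r1 -> mem[0x78]=0xda, sp=0x78
prologue: push r3 -> mem[0x77]=0x8f, sp=0x77
prologue: push r4 -> mem[0x76]=0xca, sp=0x76
body[0] sub  r4, r0, #52 -> r4=0xb2
body[1] sub  r3, r4, r4 -> r3=0x00
body[2] add  r0, r3, r3 -> r0=0x00
body[3] sub  r2, r2, r0 -> r2=0x4c
body[4] mov  r3, r2 -> r3=0x4c
body[5] sub  r1, r0, r3 -> r1=0xb4
body[6] mov  r2, r3 -> r2=0x4c
epilogue: pop r4=0xca, sp=0x77
epilogue: pop r3=0x8f, sp=0x78
epilogue: pop r1=0xda, sp=0x79
prologue pushed ['r1', 'r3', 'r4'] at ['0x78', '0x77', '0x76']

MEM = 0xda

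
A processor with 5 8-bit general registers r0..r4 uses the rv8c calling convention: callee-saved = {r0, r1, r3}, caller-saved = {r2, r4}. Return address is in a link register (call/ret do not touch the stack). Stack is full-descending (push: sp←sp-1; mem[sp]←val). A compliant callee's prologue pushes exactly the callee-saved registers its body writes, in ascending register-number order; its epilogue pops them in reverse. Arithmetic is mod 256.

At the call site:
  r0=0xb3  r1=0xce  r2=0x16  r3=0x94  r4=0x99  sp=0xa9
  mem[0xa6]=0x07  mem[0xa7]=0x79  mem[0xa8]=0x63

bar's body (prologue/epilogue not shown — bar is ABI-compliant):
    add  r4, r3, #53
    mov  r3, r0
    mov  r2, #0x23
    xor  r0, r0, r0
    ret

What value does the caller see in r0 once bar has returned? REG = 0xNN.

prologue: push r0 → mem[0xa8]=0xb3, sp=0xa8
prologue: push r3 → mem[0xa7]=0x94, sp=0xa7
body[0] add  r4, r3, #53 → r4=0xc9
body[1] mov  r3, r0 → r3=0xb3
body[2] mov  r2, #0x23 → r2=0x23
body[3] xor  r0, r0, r0 → r0=0x00
epilogue: pop r3=0x94, sp=0xa8
epilogue: pop r0=0xb3, sp=0xa9
r0 is callee-saved → restored

REG = 0xb3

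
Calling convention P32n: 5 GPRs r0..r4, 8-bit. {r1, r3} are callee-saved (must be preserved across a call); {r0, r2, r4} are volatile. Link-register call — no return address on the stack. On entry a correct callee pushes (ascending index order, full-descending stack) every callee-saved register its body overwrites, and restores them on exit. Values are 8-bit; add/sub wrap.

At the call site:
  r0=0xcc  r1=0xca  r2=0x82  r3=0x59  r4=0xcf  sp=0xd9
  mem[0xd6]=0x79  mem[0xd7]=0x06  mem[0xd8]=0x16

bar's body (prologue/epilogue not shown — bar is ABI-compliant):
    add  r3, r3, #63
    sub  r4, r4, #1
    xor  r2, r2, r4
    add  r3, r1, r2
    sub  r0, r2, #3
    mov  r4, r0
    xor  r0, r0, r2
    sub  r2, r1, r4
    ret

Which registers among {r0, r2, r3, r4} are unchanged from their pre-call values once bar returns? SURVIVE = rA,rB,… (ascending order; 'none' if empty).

SURVIVE = r3

prologue: push r3 → mem[0xd8]=0x59, sp=0xd8
body[0] add  r3, r3, #63 → r3=0x98
body[1] sub  r4, r4, #1 → r4=0xce
body[2] xor  r2, r2, r4 → r2=0x4c
body[3] add  r3, r1, r2 → r3=0x16
body[4] sub  r0, r2, #3 → r0=0x49
body[5] mov  r4, r0 → r4=0x49
body[6] xor  r0, r0, r2 → r0=0x05
body[7] sub  r2, r1, r4 → r2=0x81
epilogue: pop r3=0x59, sp=0xd9
r0: caller-saved, written=True
r2: caller-saved, written=True
r3: callee-saved, written=True
r4: caller-saved, written=True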